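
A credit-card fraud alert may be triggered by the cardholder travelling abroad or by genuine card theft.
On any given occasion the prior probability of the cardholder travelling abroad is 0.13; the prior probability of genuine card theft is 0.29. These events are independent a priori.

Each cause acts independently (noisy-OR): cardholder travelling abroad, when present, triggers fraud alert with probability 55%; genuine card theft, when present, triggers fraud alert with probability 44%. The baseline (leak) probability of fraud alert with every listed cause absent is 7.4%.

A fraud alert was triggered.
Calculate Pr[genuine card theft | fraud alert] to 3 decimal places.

Under noisy-OR, P(fraud alert | causes) = 1 − (1−0.074)·∏(1−qᵢ) over the active causes.
For the numerator, keep only genuine card theft=true terms: 0.121467 + 0.028903 = 0.150370
Denominator P(fraud alert): 0.074·0.87·0.71 + 0.48144·0.87·0.29 + 0.5833·0.13·0.71 + 0.766648·0.13·0.29 = 0.249919
P(genuine card theft | fraud alert) = 0.150370/0.249919 ≈ 0.602

Pr[genuine card theft | fraud alert] ≈ 0.602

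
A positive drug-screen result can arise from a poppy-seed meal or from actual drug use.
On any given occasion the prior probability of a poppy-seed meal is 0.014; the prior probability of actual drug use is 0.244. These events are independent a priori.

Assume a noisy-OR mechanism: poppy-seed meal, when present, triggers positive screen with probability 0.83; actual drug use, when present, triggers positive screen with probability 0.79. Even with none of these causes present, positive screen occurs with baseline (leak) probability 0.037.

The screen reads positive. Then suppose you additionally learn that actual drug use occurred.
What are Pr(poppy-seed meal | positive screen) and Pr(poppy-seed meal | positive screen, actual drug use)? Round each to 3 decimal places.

Under noisy-OR, P(positive screen | causes) = 1 − (1−0.037)·∏(1−qᵢ) over the active causes.
For the numerator, keep only poppy-seed meal=true terms: 0.008851 + 0.003299 = 0.012150
Normalizer over all consistent configurations: 0.037×0.986×0.756 + 0.79777×0.986×0.244 + 0.83629×0.014×0.756 + 0.965621×0.014×0.244 = 0.231661
P(poppy-seed meal | positive screen) = 0.012150/0.231661 ≈ 0.052

With the extra evidence:
Weight on poppy-seed meal=true, given the evidence: 0.965621×0.014 = 0.013519
The normalizing constant is 0.79777×0.986 + 0.965621×0.014 = 0.800120
P(poppy-seed meal | positive screen, actual drug use) = 0.013519/0.800120 ≈ 0.017

Pr(poppy-seed meal | positive screen) ≈ 0.052; Pr(poppy-seed meal | positive screen, actual drug use) ≈ 0.017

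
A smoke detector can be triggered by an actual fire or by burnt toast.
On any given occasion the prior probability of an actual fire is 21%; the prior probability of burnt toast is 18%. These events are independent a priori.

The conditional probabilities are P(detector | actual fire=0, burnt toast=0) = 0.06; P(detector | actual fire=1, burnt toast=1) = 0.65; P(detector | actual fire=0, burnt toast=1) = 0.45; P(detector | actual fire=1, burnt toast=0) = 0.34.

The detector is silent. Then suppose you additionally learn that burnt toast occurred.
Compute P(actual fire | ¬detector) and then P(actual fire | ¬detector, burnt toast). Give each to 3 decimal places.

Weight on actual fire=true, given the evidence: 0.113652 + 0.013230 = 0.126882
Normalizer over all consistent configurations: 0.94×0.79×0.82 + 0.55×0.79×0.18 + 0.66×0.21×0.82 + 0.35×0.21×0.18 = 0.814024
P(actual fire | ¬detector) = 0.126882/0.814024 ≈ 0.156

Now also conditioning on burnt toast=true:
By total probability over both values of actual fire:
  P(¬detector | burnt toast) = 0.55·0.79 + 0.35·0.21
        = 0.434500 + 0.073500 = 0.508000
Keeping only the actual fire-present terms gives 0.073500, so
  P(actual fire | ¬detector, burnt toast) = 0.073500 / 0.508000 ≈ 0.145

P(actual fire | ¬detector) ≈ 0.156; P(actual fire | ¬detector, burnt toast) ≈ 0.145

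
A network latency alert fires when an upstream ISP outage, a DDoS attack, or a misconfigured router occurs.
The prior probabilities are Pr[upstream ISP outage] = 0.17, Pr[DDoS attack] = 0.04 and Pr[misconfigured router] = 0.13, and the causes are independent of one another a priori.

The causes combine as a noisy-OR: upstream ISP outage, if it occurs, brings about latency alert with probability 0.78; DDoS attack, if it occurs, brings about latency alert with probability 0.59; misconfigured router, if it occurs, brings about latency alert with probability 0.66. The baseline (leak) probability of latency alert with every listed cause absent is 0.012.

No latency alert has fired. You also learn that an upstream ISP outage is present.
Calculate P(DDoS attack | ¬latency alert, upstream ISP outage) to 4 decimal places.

Under noisy-OR, P(latency alert | causes) = 1 − (1−0.012)·∏(1−qᵢ) over the active causes.
Weight on DDoS attack=true, given the evidence: 0.003101 + 0.000158 = 0.003259
Normalizer over all consistent configurations: 0.21736*0.96*0.87 + 0.073902*0.96*0.13 + 0.089118*0.04*0.87 + 0.0303*0.04*0.13 = 0.194021
Posterior = 0.003259 / 0.194021 ≈ 0.0168

P(DDoS attack | ¬latency alert, upstream ISP outage) ≈ 0.0168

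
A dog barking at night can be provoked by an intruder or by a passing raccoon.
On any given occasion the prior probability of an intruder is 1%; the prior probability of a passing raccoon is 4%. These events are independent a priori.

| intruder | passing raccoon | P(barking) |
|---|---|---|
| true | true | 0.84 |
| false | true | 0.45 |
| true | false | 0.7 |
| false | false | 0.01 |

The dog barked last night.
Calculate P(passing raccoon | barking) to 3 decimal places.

P(passing raccoon | barking) ≈ 0.528

For the numerator, keep only passing raccoon=true terms: 0.017820 + 0.000336 = 0.018156
The normalizing constant is 0.01*0.99*0.96 + 0.45*0.99*0.04 + 0.7*0.01*0.96 + 0.84*0.01*0.04 = 0.034380
Posterior = 0.018156 / 0.034380 ≈ 0.528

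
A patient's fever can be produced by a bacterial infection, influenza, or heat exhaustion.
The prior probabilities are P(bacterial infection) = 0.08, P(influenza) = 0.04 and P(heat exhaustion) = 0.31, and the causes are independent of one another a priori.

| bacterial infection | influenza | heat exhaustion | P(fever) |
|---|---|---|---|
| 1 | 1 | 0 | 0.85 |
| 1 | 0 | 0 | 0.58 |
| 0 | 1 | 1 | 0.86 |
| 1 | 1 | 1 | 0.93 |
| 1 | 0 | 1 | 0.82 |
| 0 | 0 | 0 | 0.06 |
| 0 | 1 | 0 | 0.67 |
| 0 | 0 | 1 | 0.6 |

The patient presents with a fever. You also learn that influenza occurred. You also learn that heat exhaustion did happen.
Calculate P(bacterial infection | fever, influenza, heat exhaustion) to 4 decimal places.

P(fever | influenza, heat exhaustion) = 0.86×0.92 + 0.93×0.08 = 0.791200 + 0.074400 = 0.865600
Restricting to configurations with bacterial infection present: 0.93×0.08 = 0.074400.
P(bacterial infection | fever, influenza, heat exhaustion) = 0.074400 / 0.865600 ≈ 0.0860

P(bacterial infection | fever, influenza, heat exhaustion) ≈ 0.0860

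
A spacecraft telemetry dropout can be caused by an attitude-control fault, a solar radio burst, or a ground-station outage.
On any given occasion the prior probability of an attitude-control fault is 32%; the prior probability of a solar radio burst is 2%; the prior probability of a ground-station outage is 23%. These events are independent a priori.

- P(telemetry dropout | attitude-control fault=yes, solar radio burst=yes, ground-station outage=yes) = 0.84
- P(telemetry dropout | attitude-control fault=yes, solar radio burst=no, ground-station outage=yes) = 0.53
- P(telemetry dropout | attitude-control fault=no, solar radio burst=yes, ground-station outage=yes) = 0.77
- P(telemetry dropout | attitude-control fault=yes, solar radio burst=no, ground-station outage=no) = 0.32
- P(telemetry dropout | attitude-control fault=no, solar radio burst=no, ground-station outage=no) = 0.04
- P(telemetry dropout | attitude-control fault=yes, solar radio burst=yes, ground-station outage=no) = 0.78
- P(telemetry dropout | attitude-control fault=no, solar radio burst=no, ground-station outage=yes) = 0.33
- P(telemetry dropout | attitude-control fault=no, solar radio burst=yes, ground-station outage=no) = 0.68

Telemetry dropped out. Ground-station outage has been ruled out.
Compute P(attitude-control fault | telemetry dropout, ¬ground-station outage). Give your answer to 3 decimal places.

P(telemetry dropout | ¬ground-station outage) = 0.04*0.68*0.98 + 0.68*0.68*0.02 + 0.32*0.32*0.98 + 0.78*0.32*0.02 = 0.026656 + 0.009248 + 0.100352 + 0.004992 = 0.141248
The attitude-control fault-present share is 0.100352 + 0.004992 = 0.105344.
So P(attitude-control fault | telemetry dropout, ¬ground-station outage) = 0.105344/0.141248 ≈ 0.746.

P(attitude-control fault | telemetry dropout, ¬ground-station outage) ≈ 0.746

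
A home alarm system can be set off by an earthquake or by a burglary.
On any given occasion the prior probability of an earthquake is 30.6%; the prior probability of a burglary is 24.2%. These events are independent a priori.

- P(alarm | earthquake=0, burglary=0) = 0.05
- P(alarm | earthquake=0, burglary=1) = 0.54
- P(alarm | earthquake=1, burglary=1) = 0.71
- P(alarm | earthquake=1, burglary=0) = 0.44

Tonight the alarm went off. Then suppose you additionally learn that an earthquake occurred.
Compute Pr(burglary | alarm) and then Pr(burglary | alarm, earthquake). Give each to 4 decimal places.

Pr(burglary | alarm) ≈ 0.5274; Pr(burglary | alarm, earthquake) ≈ 0.3400

P(alarm) = 0.05*0.694*0.758 + 0.54*0.694*0.242 + 0.44*0.306*0.758 + 0.71*0.306*0.242 = 0.026303 + 0.090692 + 0.102057 + 0.052577 = 0.271629
Of this, 0.143269 comes from 0.090692 + 0.052577 (the burglary=true cases).
So P(burglary | alarm) = 0.143269/0.271629 ≈ 0.5274.

With the extra evidence:
By total probability over both values of burglary:
  P(alarm | earthquake) = 0.44·0.758 + 0.71·0.242
        = 0.333520 + 0.171820 = 0.505340
The terms with burglary present sum to 0.171820, so
  P(burglary | alarm, earthquake) = 0.171820 / 0.505340 ≈ 0.3400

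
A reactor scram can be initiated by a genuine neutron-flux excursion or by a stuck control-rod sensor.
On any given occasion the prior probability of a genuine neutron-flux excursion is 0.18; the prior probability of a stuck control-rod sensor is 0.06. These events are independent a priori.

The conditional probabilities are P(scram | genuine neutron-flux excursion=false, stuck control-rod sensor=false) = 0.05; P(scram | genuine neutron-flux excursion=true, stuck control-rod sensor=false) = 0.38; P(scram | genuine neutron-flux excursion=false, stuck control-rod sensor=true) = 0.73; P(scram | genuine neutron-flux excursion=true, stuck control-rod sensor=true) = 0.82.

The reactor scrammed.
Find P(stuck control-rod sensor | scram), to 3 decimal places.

P(stuck control-rod sensor | scram) ≈ 0.303

Weight on stuck control-rod sensor=true, given the evidence: 0.035916 + 0.008856 = 0.044772
Denominator P(scram): 0.05·0.82·0.94 + 0.73·0.82·0.06 + 0.38·0.18·0.94 + 0.82·0.18·0.06 = 0.147608
Posterior = 0.044772 / 0.147608 ≈ 0.303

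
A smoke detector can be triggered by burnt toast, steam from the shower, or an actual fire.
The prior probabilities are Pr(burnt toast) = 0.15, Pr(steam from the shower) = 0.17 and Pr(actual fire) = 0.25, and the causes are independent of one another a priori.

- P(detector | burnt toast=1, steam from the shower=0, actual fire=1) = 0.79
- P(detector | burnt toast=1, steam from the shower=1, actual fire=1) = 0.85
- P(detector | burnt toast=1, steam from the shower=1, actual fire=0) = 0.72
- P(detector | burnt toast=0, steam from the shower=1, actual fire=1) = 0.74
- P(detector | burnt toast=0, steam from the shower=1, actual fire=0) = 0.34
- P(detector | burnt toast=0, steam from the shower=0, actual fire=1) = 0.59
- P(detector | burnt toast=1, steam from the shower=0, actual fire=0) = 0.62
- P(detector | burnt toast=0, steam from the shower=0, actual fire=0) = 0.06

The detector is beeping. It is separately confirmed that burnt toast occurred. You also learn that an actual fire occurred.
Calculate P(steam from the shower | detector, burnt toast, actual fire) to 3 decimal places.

P(steam from the shower | detector, burnt toast, actual fire) ≈ 0.181

Sum P(detector|·) weighted by the priors over both values of steam from the shower:
  P(detector | burnt toast, actual fire) = 0.79×0.83 + 0.85×0.17
        = 0.655700 + 0.144500 = 0.800200
The terms with steam from the shower present sum to 0.144500, so
  P(steam from the shower | detector, burnt toast, actual fire) = 0.144500 / 0.800200 ≈ 0.181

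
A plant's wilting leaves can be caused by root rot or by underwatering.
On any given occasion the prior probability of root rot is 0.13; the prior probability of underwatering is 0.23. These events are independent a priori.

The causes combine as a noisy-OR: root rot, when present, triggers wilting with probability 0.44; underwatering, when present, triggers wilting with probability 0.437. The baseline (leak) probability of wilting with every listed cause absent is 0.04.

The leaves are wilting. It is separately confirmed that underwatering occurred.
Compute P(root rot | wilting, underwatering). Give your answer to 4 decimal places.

P(root rot | wilting, underwatering) ≈ 0.1848

Under noisy-OR, P(wilting | causes) = 1 − (1−0.04)·∏(1−qᵢ) over the active causes.
By total probability over both values of root rot:
  P(wilting | underwatering) = 0.45952×0.87 + 0.697331×0.13
        = 0.399782 + 0.090653 = 0.490435
Keeping only the root rot-present terms gives 0.090653, so
  P(root rot | wilting, underwatering) = 0.090653 / 0.490435 ≈ 0.1848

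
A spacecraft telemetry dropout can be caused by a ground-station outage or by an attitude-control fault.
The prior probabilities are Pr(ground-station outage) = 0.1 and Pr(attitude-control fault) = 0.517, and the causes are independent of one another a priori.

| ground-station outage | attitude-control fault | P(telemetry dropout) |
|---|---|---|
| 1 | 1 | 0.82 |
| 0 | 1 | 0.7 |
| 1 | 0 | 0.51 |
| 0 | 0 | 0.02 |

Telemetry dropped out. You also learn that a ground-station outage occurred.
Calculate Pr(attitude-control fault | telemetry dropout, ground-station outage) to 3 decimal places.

Pr(attitude-control fault | telemetry dropout, ground-station outage) ≈ 0.632

For the numerator, keep only attitude-control fault=true terms: 0.82×0.517 = 0.423940
The normalizing constant is 0.51×0.483 + 0.82×0.517 = 0.670270
Posterior = 0.423940 / 0.670270 ≈ 0.632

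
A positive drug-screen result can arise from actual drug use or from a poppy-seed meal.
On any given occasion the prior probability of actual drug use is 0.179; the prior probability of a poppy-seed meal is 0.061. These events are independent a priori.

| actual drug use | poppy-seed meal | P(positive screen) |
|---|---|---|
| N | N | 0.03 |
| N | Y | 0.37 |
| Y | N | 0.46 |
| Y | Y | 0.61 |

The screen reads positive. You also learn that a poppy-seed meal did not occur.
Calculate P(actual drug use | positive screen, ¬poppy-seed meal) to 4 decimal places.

For the numerator, keep only actual drug use=true terms: 0.46*0.179 = 0.082340
Normalizer over all consistent configurations: 0.03*0.821 + 0.46*0.179 = 0.106970
P(actual drug use | positive screen, ¬poppy-seed meal) = 0.082340/0.106970 ≈ 0.7697

P(actual drug use | positive screen, ¬poppy-seed meal) ≈ 0.7697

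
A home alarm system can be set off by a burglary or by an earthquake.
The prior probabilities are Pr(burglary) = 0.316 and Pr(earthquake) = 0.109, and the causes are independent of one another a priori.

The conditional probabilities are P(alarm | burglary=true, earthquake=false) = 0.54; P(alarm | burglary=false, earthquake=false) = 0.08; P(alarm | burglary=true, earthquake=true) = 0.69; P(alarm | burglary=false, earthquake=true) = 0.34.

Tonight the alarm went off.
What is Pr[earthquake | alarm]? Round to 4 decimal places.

Pr[earthquake | alarm] ≈ 0.1965

Weight on earthquake=true, given the evidence: 0.025349 + 0.023766 = 0.049115
The normalizing constant is 0.08×0.684×0.891 + 0.34×0.684×0.109 + 0.54×0.316×0.891 + 0.69×0.316×0.109 = 0.249911
P(earthquake | alarm) = 0.049115/0.249911 ≈ 0.1965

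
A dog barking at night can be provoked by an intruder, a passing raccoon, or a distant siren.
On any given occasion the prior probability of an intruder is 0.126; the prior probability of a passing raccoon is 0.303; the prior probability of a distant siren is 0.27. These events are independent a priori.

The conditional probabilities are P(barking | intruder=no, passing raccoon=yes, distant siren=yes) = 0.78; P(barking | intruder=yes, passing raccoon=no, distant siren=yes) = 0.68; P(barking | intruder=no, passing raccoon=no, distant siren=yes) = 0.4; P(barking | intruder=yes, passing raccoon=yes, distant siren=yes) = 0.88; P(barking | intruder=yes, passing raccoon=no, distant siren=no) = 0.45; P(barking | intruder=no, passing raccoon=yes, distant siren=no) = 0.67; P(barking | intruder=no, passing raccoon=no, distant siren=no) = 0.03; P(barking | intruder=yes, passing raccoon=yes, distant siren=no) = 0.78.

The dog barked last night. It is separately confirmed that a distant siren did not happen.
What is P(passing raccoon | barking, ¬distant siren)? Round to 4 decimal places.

P(passing raccoon | barking, ¬distant siren) ≈ 0.7819

Sum P(barking|·) weighted by the priors over the 4 (intruder, passing raccoon) configurations:
  P(barking | ¬distant siren) = 0.03·0.874·0.697 + 0.67·0.874·0.303 + 0.45·0.126·0.697 + 0.78·0.126·0.303
        = 0.018275 + 0.177431 + 0.039520 + 0.029779 = 0.265005
Configurations with passing raccoon contribute 0.207210, so
  P(passing raccoon | barking, ¬distant siren) = 0.207210 / 0.265005 ≈ 0.7819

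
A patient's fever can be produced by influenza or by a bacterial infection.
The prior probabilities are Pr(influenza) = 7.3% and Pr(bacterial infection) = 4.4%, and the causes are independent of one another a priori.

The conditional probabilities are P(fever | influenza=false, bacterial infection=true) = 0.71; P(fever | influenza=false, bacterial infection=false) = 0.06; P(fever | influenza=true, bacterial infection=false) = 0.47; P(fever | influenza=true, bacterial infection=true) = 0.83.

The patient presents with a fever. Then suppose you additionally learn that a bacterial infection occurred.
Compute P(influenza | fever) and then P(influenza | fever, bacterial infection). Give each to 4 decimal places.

P(fever) = 0.06·0.927·0.956 + 0.71·0.927·0.044 + 0.47·0.073·0.956 + 0.83·0.073·0.044 = 0.053173 + 0.028959 + 0.032800 + 0.002666 = 0.117598
Of this, 0.035466 comes from 0.032800 + 0.002666 (the influenza=true cases).
P(influenza | fever) = 0.035466 / 0.117598 ≈ 0.3016

Now condition on the additional information:
P(fever | bacterial infection) = 0.71·0.927 + 0.83·0.073 = 0.658170 + 0.060590 = 0.718760
Of this, 0.060590 comes from 0.83·0.073 (the influenza=true cases).
So P(influenza | fever, bacterial infection) = 0.060590/0.718760 ≈ 0.0843.
This is intercausal reasoning (explaining away): once bacterial infection accounts for the fever, influenza becomes less likely.

P(influenza | fever) ≈ 0.3016; P(influenza | fever, bacterial infection) ≈ 0.0843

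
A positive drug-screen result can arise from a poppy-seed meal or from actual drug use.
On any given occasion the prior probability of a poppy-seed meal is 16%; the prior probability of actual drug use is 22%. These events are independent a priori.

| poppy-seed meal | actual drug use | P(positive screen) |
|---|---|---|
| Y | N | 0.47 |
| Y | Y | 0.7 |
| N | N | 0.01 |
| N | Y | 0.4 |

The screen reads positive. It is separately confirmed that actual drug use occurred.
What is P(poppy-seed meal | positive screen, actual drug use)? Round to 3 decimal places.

P(poppy-seed meal | positive screen, actual drug use) ≈ 0.250

Weight on poppy-seed meal=true, given the evidence: 0.7×0.16 = 0.112000
Normalizer over all consistent configurations: 0.4×0.84 + 0.7×0.16 = 0.448000
Posterior = 0.112000 / 0.448000 ≈ 0.250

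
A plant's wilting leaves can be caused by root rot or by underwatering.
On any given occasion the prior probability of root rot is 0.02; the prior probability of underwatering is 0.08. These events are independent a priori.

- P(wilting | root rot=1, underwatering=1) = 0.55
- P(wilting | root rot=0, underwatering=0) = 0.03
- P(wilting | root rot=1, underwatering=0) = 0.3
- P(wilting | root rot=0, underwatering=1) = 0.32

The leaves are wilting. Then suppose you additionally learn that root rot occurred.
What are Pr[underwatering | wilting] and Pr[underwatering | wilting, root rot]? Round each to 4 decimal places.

Pr[underwatering | wilting] ≈ 0.4436; Pr[underwatering | wilting, root rot] ≈ 0.1375

Enumerate the 4 (root rot, underwatering) configurations and weight by the priors:
  P(wilting) = 0.03·0.98·0.92 + 0.32·0.98·0.08 + 0.3·0.02·0.92 + 0.55·0.02·0.08
        = 0.027048 + 0.025088 + 0.005520 + 0.000880 = 0.058536
Keeping only the underwatering-present terms gives 0.025968, so
  P(underwatering | wilting) = 0.025968 / 0.058536 ≈ 0.4436

Now also conditioning on root rot=true:
Weight on underwatering=true, given the evidence: 0.55×0.08 = 0.044000
Denominator P(wilting | root rot): 0.3×0.92 + 0.55×0.08 = 0.320000
P(underwatering | wilting, root rot) = 0.044000/0.320000 ≈ 0.1375
— root rot explains away the evidence for underwatering.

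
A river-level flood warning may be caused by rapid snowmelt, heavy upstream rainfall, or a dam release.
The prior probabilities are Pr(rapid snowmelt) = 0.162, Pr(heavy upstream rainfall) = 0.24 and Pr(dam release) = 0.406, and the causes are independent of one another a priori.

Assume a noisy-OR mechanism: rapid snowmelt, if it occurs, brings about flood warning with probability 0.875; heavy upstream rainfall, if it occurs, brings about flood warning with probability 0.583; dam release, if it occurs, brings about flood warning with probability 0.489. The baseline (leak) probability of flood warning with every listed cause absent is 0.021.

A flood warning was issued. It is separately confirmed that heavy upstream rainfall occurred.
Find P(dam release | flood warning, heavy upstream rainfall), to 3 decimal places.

P(dam release | flood warning, heavy upstream rainfall) ≈ 0.463

Under noisy-OR, P(flood warning | causes) = 1 − (1−0.021)·∏(1−qᵢ) over the active causes.
P(flood warning | heavy upstream rainfall) = 0.591757×0.838×0.594 + 0.791388×0.838×0.406 + 0.94897×0.162×0.594 + 0.973923×0.162×0.406 = 0.294560 + 0.269252 + 0.091317 + 0.064057 = 0.719186
Restricting to configurations with dam release present: 0.269252 + 0.064057 = 0.333309.
Hence the posterior is 0.333309/0.719186 ≈ 0.463.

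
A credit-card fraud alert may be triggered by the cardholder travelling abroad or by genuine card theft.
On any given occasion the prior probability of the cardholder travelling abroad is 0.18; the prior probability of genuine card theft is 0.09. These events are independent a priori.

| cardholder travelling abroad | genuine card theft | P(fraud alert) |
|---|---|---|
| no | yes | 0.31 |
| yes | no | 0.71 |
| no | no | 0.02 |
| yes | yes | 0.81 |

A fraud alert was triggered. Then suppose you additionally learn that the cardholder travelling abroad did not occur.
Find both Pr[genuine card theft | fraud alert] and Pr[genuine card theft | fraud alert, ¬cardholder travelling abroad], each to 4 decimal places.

Pr[genuine card theft | fraud alert] ≈ 0.2153; Pr[genuine card theft | fraud alert, ¬cardholder travelling abroad] ≈ 0.6052

For the numerator, keep only genuine card theft=true terms: 0.022878 + 0.013122 = 0.036000
The normalizing constant is 0.02·0.82·0.91 + 0.31·0.82·0.09 + 0.71·0.18·0.91 + 0.81·0.18·0.09 = 0.167222
P(genuine card theft | fraud alert) = 0.036000/0.167222 ≈ 0.2153

Now condition on the additional information:
For the numerator, keep only genuine card theft=true terms: 0.31·0.09 = 0.027900
Denominator P(fraud alert | ¬cardholder travelling abroad): 0.02·0.91 + 0.31·0.09 = 0.046100
P(genuine card theft | fraud alert, ¬cardholder travelling abroad) = 0.027900/0.046100 ≈ 0.6052
Ruling out cardholder travelling abroad raises the posterior on genuine card theft — the flip side of explaining away.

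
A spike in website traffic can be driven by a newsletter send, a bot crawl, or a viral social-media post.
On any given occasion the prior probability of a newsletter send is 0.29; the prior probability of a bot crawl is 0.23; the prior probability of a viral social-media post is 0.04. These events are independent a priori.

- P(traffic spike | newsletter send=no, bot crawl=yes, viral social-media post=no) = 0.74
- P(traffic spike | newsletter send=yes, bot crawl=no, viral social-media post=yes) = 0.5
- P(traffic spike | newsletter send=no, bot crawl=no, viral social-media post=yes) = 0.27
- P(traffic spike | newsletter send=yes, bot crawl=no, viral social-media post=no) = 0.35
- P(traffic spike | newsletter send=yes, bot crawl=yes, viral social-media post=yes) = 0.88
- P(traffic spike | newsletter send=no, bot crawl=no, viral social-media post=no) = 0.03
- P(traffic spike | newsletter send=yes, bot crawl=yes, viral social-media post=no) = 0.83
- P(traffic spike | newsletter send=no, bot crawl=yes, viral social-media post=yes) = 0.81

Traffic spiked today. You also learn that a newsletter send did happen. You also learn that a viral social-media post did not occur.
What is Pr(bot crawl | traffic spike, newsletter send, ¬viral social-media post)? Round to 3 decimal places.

Numerator (weight on configurations with bot crawl): 0.83×0.23 = 0.190900
The normalizing constant is 0.35×0.77 + 0.83×0.23 = 0.460400
Posterior = 0.190900 / 0.460400 ≈ 0.415

Pr(bot crawl | traffic spike, newsletter send, ¬viral social-media post) ≈ 0.415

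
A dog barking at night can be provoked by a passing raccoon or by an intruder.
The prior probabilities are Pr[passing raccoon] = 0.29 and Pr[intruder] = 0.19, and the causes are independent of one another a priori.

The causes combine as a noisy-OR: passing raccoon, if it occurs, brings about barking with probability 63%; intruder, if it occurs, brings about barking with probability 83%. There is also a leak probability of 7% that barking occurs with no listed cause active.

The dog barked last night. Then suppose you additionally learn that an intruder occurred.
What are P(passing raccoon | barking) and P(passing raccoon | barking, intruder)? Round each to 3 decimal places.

Under noisy-OR, P(barking | causes) = 1 − (1−0.07)·∏(1−qᵢ) over the active causes.
By total probability over the 4 (passing raccoon, intruder) configurations:
  P(barking) = 0.07*0.71*0.81 + 0.8419*0.71*0.19 + 0.6559*0.29*0.81 + 0.941503*0.29*0.19
        = 0.040257 + 0.113572 + 0.154071 + 0.051877 = 0.359777
The terms with passing raccoon present sum to 0.205948, so
  P(passing raccoon | barking) = 0.205948 / 0.359777 ≈ 0.572

With the extra evidence:
Numerator (weight on configurations with passing raccoon): 0.941503·0.29 = 0.273036
The normalizing constant is 0.8419·0.71 + 0.941503·0.29 = 0.870785
Posterior = 0.273036 / 0.870785 ≈ 0.314

P(passing raccoon | barking) ≈ 0.572; P(passing raccoon | barking, intruder) ≈ 0.314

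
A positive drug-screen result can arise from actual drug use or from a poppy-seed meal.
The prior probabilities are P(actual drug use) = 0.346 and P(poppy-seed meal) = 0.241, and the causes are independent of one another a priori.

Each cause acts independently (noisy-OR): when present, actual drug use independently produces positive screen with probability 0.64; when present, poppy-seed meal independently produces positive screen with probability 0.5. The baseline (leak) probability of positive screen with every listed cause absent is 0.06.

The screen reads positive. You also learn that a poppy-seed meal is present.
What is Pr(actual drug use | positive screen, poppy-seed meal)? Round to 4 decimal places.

Pr(actual drug use | positive screen, poppy-seed meal) ≈ 0.4533

Under noisy-OR, P(positive screen | causes) = 1 − (1−0.06)·∏(1−qᵢ) over the active causes.
For the numerator, keep only actual drug use=true terms: 0.8308*0.346 = 0.287457
Normalizer over all consistent configurations: 0.53*0.654 + 0.8308*0.346 = 0.634077
P(actual drug use | positive screen, poppy-seed meal) = 0.287457/0.634077 ≈ 0.4533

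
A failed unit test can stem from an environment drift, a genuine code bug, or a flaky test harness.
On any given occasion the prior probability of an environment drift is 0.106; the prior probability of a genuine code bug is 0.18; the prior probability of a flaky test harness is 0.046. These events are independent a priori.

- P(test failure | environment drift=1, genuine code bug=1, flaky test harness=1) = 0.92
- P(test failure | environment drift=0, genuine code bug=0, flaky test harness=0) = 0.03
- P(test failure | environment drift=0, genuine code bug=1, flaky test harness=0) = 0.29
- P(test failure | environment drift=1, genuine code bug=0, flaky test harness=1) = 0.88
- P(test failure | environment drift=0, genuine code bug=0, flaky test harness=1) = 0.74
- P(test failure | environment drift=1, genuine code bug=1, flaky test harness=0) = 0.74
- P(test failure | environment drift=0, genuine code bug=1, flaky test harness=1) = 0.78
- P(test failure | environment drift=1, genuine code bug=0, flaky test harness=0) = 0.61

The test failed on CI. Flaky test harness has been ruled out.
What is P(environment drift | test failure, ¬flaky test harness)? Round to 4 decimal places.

Numerator (weight on configurations with environment drift): 0.053021 + 0.014119 = 0.067140
The normalizing constant is 0.03*0.894*0.82 + 0.29*0.894*0.18 + 0.61*0.106*0.82 + 0.74*0.106*0.18 = 0.135799
P(environment drift | test failure, ¬flaky test harness) = 0.067140/0.135799 ≈ 0.4944

P(environment drift | test failure, ¬flaky test harness) ≈ 0.4944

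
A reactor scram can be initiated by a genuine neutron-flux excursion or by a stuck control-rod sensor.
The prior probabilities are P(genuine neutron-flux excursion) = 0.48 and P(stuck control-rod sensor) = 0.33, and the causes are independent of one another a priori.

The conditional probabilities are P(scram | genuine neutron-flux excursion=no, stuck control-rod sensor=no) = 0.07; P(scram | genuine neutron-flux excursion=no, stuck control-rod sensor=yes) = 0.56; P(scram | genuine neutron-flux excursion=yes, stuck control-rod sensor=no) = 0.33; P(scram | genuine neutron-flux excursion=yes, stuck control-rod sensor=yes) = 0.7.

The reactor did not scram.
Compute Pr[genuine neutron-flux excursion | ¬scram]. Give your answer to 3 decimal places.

P(¬scram) = 0.93×0.52×0.67 + 0.44×0.52×0.33 + 0.67×0.48×0.67 + 0.3×0.48×0.33 = 0.324012 + 0.075504 + 0.215472 + 0.047520 = 0.662508
Restricting to configurations with genuine neutron-flux excursion present: 0.215472 + 0.047520 = 0.262992.
Hence the posterior is 0.262992/0.662508 ≈ 0.397.

Pr[genuine neutron-flux excursion | ¬scram] ≈ 0.397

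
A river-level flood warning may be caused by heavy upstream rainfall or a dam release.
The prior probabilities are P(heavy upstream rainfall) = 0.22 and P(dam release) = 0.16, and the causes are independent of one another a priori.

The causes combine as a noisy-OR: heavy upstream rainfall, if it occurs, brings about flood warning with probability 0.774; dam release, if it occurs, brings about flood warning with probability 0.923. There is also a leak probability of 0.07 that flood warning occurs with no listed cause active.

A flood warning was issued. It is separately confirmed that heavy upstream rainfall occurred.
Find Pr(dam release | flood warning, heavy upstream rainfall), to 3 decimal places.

Pr(dam release | flood warning, heavy upstream rainfall) ≈ 0.192

Under noisy-OR, P(flood warning | causes) = 1 − (1−0.07)·∏(1−qᵢ) over the active causes.
By total probability over both values of dam release:
  P(flood warning | heavy upstream rainfall) = 0.78982*0.84 + 0.983816*0.16
        = 0.663449 + 0.157411 = 0.820860
The terms with dam release present sum to 0.157411, so
  P(dam release | flood warning, heavy upstream rainfall) = 0.157411 / 0.820860 ≈ 0.192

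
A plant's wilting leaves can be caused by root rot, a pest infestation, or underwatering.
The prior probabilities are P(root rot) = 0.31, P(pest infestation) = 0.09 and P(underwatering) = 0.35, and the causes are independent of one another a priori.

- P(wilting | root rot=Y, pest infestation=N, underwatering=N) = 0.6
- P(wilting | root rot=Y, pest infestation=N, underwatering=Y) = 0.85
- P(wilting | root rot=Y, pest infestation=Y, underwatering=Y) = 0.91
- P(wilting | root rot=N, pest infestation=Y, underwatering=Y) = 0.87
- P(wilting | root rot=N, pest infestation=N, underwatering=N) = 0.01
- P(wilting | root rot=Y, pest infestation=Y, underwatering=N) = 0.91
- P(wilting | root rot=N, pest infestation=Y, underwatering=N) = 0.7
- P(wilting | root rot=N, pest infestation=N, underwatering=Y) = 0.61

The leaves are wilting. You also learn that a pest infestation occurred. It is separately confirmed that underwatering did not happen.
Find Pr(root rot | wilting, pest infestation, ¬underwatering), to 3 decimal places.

P(wilting | pest infestation, ¬underwatering) = 0.7×0.69 + 0.91×0.31 = 0.483000 + 0.282100 = 0.765100
Restricting to configurations with root rot present: 0.91×0.31 = 0.282100.
P(root rot | wilting, pest infestation, ¬underwatering) = 0.282100 / 0.765100 ≈ 0.369

Pr(root rot | wilting, pest infestation, ¬underwatering) ≈ 0.369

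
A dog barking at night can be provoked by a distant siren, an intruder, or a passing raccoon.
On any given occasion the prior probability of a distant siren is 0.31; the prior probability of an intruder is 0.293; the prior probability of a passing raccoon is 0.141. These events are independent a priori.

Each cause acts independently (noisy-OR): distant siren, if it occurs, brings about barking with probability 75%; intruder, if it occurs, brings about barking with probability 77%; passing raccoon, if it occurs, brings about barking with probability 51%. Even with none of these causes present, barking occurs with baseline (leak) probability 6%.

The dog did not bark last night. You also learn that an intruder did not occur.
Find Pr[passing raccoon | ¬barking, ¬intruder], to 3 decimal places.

Pr[passing raccoon | ¬barking, ¬intruder] ≈ 0.074

Under noisy-OR, P(barking | causes) = 1 − (1−0.06)·∏(1−qᵢ) over the active causes.
P(¬barking | ¬intruder) = 0.94·0.69·0.859 + 0.4606·0.69·0.141 + 0.235·0.31·0.859 + 0.11515·0.31·0.141 = 0.557147 + 0.044812 + 0.062578 + 0.005033 = 0.669570
Restricting to configurations with passing raccoon present: 0.044812 + 0.005033 = 0.049845.
Hence the posterior is 0.049845/0.669570 ≈ 0.074.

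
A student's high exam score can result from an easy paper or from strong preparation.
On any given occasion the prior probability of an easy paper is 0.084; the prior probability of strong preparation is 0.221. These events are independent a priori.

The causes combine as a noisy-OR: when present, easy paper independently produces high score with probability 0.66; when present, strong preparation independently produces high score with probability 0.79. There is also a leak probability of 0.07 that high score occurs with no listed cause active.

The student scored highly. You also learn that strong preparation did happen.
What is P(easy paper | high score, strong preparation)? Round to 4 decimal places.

P(easy paper | high score, strong preparation) ≈ 0.0962

Under noisy-OR, P(high score | causes) = 1 − (1−0.07)·∏(1−qᵢ) over the active causes.
For the numerator, keep only easy paper=true terms: 0.933598·0.084 = 0.078422
The normalizing constant is 0.8047·0.916 + 0.933598·0.084 = 0.815527
P(easy paper | high score, strong preparation) = 0.078422/0.815527 ≈ 0.0962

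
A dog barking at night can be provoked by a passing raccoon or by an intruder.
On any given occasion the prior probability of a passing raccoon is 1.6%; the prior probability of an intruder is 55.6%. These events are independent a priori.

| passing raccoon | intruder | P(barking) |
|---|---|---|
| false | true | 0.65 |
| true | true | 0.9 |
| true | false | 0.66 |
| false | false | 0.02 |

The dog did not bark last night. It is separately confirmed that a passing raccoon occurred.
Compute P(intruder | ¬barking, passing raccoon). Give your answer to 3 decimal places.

P(intruder | ¬barking, passing raccoon) ≈ 0.269

For the numerator, keep only intruder=true terms: 0.1×0.556 = 0.055600
Normalizer over all consistent configurations: 0.34×0.444 + 0.1×0.556 = 0.206560
Posterior = 0.055600 / 0.206560 ≈ 0.269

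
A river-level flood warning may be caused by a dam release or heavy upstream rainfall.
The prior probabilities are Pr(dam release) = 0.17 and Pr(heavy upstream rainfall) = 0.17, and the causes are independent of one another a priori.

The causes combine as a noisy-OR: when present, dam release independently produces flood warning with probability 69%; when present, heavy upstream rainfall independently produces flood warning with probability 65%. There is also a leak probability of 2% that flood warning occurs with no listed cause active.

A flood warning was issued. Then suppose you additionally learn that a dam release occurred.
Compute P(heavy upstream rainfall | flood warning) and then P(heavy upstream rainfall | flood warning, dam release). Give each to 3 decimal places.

P(heavy upstream rainfall | flood warning) ≈ 0.514; P(heavy upstream rainfall | flood warning, dam release) ≈ 0.208

Under noisy-OR, P(flood warning | causes) = 1 − (1−0.02)·∏(1−qᵢ) over the active causes.
Numerator (weight on configurations with heavy upstream rainfall): 0.092703 + 0.025827 = 0.118530
Normalizer over all consistent configurations: 0.02·0.83·0.83 + 0.657·0.83·0.17 + 0.6962·0.17·0.83 + 0.89367·0.17·0.17 = 0.230542
Posterior = 0.118530 / 0.230542 ≈ 0.514

With the extra evidence:
P(flood warning | dam release) = 0.6962*0.83 + 0.89367*0.17 = 0.577846 + 0.151924 = 0.729770
Restricting to configurations with heavy upstream rainfall present: 0.89367*0.17 = 0.151924.
Hence the posterior is 0.151924/0.729770 ≈ 0.208.
Conditioning on dam release lowers the posterior on heavy upstream rainfall: the classic explaining-away effect in a common-effect structure.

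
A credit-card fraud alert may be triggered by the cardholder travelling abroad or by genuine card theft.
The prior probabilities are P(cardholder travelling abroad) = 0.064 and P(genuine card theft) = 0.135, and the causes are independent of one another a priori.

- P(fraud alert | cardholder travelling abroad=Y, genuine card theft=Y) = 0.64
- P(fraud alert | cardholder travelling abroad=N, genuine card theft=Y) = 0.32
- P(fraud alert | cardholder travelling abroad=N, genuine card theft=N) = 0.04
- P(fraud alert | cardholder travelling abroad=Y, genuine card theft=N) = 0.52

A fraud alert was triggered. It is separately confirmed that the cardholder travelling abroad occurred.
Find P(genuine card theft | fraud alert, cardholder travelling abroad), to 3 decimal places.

P(genuine card theft | fraud alert, cardholder travelling abroad) ≈ 0.161

For the numerator, keep only genuine card theft=true terms: 0.64×0.135 = 0.086400
Normalizer over all consistent configurations: 0.52×0.865 + 0.64×0.135 = 0.536200
P(genuine card theft | fraud alert, cardholder travelling abroad) = 0.086400/0.536200 ≈ 0.161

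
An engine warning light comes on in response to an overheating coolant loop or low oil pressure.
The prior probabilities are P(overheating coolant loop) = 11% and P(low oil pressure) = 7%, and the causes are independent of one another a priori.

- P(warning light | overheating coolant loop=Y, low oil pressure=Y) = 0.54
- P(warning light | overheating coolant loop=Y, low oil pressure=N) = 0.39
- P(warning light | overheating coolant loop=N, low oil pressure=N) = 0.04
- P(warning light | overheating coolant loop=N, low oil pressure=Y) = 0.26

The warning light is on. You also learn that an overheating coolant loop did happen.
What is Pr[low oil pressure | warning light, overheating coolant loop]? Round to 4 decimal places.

Pr[low oil pressure | warning light, overheating coolant loop] ≈ 0.0944

Enumerate both values of low oil pressure and weight by the priors:
  P(warning light | overheating coolant loop) = 0.39×0.93 + 0.54×0.07
        = 0.362700 + 0.037800 = 0.400500
Configurations with low oil pressure contribute 0.037800, so
  P(low oil pressure | warning light, overheating coolant loop) = 0.037800 / 0.400500 ≈ 0.0944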